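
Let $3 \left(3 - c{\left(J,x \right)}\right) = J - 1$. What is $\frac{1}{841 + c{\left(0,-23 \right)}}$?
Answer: $\frac{3}{2533} \approx 0.0011844$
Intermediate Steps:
$c{\left(J,x \right)} = \frac{10}{3} - \frac{J}{3}$ ($c{\left(J,x \right)} = 3 - \frac{J - 1}{3} = 3 - \frac{-1 + J}{3} = 3 - \left(- \frac{1}{3} + \frac{J}{3}\right) = \frac{10}{3} - \frac{J}{3}$)
$\frac{1}{841 + c{\left(0,-23 \right)}} = \frac{1}{841 + \left(\frac{10}{3} - 0\right)} = \frac{1}{841 + \left(\frac{10}{3} + 0\right)} = \frac{1}{841 + \frac{10}{3}} = \frac{1}{\frac{2533}{3}} = \frac{3}{2533}$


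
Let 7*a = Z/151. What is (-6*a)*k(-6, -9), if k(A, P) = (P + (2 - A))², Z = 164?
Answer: -984/1057 ≈ -0.93094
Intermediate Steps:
a = 164/1057 (a = (164/151)/7 = (164*(1/151))/7 = (⅐)*(164/151) = 164/1057 ≈ 0.15516)
k(A, P) = (2 + P - A)²
(-6*a)*k(-6, -9) = (-6*164/1057)*(2 - 9 - 1*(-6))² = -984*(2 - 9 + 6)²/1057 = -984/1057*(-1)² = -984/1057*1 = -984/1057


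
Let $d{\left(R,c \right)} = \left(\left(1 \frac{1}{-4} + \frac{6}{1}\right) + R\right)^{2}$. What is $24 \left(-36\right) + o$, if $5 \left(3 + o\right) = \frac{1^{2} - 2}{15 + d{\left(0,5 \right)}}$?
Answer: $- \frac{3333631}{3845} \approx -867.0$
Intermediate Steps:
$d{\left(R,c \right)} = \left(\frac{23}{4} + R\right)^{2}$ ($d{\left(R,c \right)} = \left(\left(1 \left(- \frac{1}{4}\right) + 6 \cdot 1\right) + R\right)^{2} = \left(\left(- \frac{1}{4} + 6\right) + R\right)^{2} = \left(\frac{23}{4} + R\right)^{2}$)
$o = - \frac{11551}{3845}$ ($o = -3 + \frac{\left(1^{2} - 2\right) \frac{1}{15 + \frac{\left(23 + 4 \cdot 0\right)^{2}}{16}}}{5} = -3 + \frac{\left(1 - 2\right) \frac{1}{15 + \frac{\left(23 + 0\right)^{2}}{16}}}{5} = -3 + \frac{\left(-1\right) \frac{1}{15 + \frac{23^{2}}{16}}}{5} = -3 + \frac{\left(-1\right) \frac{1}{15 + \frac{1}{16} \cdot 529}}{5} = -3 + \frac{\left(-1\right) \frac{1}{15 + \frac{529}{16}}}{5} = -3 + \frac{\left(-1\right) \frac{1}{\frac{769}{16}}}{5} = -3 + \frac{\left(-1\right) \frac{16}{769}}{5} = -3 + \frac{1}{5} \left(- \frac{16}{769}\right) = -3 - \frac{16}{3845} = - \frac{11551}{3845} \approx -3.0042$)
$24 \left(-36\right) + o = 24 \left(-36\right) - \frac{11551}{3845} = -864 - \frac{11551}{3845} = - \frac{3333631}{3845}$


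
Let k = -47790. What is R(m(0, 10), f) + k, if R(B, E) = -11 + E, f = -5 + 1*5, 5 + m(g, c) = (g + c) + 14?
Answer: -47801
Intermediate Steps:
m(g, c) = 9 + c + g (m(g, c) = -5 + ((g + c) + 14) = -5 + ((c + g) + 14) = -5 + (14 + c + g) = 9 + c + g)
f = 0 (f = -5 + 5 = 0)
R(m(0, 10), f) + k = (-11 + 0) - 47790 = -11 - 47790 = -47801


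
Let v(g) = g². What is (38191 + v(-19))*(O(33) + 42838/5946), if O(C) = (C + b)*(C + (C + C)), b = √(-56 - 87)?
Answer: 375273263920/2973 + 3816648*I*√143 ≈ 1.2623e+8 + 4.564e+7*I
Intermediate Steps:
b = I*√143 (b = √(-143) = I*√143 ≈ 11.958*I)
O(C) = 3*C*(C + I*√143) (O(C) = (C + I*√143)*(C + (C + C)) = (C + I*√143)*(C + 2*C) = (C + I*√143)*(3*C) = 3*C*(C + I*√143))
(38191 + v(-19))*(O(33) + 42838/5946) = (38191 + (-19)²)*(3*33*(33 + I*√143) + 42838/5946) = (38191 + 361)*((3267 + 99*I*√143) + 42838*(1/5946)) = 38552*((3267 + 99*I*√143) + 21419/2973) = 38552*(9734210/2973 + 99*I*√143) = 375273263920/2973 + 3816648*I*√143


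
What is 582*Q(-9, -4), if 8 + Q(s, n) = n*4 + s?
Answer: -19206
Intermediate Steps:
Q(s, n) = -8 + s + 4*n (Q(s, n) = -8 + (n*4 + s) = -8 + (4*n + s) = -8 + (s + 4*n) = -8 + s + 4*n)
582*Q(-9, -4) = 582*(-8 - 9 + 4*(-4)) = 582*(-8 - 9 - 16) = 582*(-33) = -19206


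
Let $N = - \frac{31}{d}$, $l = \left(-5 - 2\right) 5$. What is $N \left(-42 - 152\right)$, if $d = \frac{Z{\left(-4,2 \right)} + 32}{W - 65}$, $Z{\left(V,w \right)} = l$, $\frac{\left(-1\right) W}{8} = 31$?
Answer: $\frac{1882382}{3} \approx 6.2746 \cdot 10^{5}$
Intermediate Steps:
$l = -35$ ($l = \left(-7\right) 5 = -35$)
$W = -248$ ($W = \left(-8\right) 31 = -248$)
$Z{\left(V,w \right)} = -35$
$d = \frac{3}{313}$ ($d = \frac{-35 + 32}{-248 - 65} = - \frac{3}{-313} = \left(-3\right) \left(- \frac{1}{313}\right) = \frac{3}{313} \approx 0.0095847$)
$N = - \frac{9703}{3}$ ($N = - \frac{31}{\frac{3}{313}} = \left(-31\right) \frac{313}{3} = - \frac{9703}{3} \approx -3234.3$)
$N \left(-42 - 152\right) = - \frac{9703 \left(-42 - 152\right)}{3} = \left(- \frac{9703}{3}\right) \left(-194\right) = \frac{1882382}{3}$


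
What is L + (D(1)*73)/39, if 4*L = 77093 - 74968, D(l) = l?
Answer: 83167/156 ≈ 533.12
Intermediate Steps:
L = 2125/4 (L = (77093 - 74968)/4 = (1/4)*2125 = 2125/4 ≈ 531.25)
L + (D(1)*73)/39 = 2125/4 + (1*73)/39 = 2125/4 + 73*(1/39) = 2125/4 + 73/39 = 83167/156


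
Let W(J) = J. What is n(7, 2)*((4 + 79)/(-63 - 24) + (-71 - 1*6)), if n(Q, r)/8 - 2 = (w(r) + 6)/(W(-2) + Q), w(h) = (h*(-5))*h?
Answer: 217024/435 ≈ 498.91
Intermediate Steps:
w(h) = -5*h² (w(h) = (-5*h)*h = -5*h²)
n(Q, r) = 16 + 8*(6 - 5*r²)/(-2 + Q) (n(Q, r) = 16 + 8*((-5*r² + 6)/(-2 + Q)) = 16 + 8*((6 - 5*r²)/(-2 + Q)) = 16 + 8*(6 - 5*r²)/(-2 + Q))
n(7, 2)*((4 + 79)/(-63 - 24) + (-71 - 1*6)) = (8*(2 - 5*2² + 2*7)/(-2 + 7))*((4 + 79)/(-63 - 24) + (-71 - 1*6)) = (8*(2 - 5*4 + 14)/5)*(83/(-87) + (-71 - 6)) = (8*(⅕)*(2 - 20 + 14))*(83*(-1/87) - 77) = (8*(⅕)*(-4))*(-83/87 - 77) = -32/5*(-6782/87) = 217024/435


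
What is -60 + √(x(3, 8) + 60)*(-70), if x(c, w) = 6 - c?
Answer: -60 - 210*√7 ≈ -615.61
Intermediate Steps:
-60 + √(x(3, 8) + 60)*(-70) = -60 + √((6 - 1*3) + 60)*(-70) = -60 + √((6 - 3) + 60)*(-70) = -60 + √(3 + 60)*(-70) = -60 + √63*(-70) = -60 + (3*√7)*(-70) = -60 - 210*√7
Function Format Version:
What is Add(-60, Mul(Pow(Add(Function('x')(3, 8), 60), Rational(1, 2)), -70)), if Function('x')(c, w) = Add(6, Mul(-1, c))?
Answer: Add(-60, Mul(-210, Pow(7, Rational(1, 2)))) ≈ -615.61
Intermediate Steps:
Add(-60, Mul(Pow(Add(Function('x')(3, 8), 60), Rational(1, 2)), -70)) = Add(-60, Mul(Pow(Add(Add(6, Mul(-1, 3)), 60), Rational(1, 2)), -70)) = Add(-60, Mul(Pow(Add(Add(6, -3), 60), Rational(1, 2)), -70)) = Add(-60, Mul(Pow(Add(3, 60), Rational(1, 2)), -70)) = Add(-60, Mul(Pow(63, Rational(1, 2)), -70)) = Add(-60, Mul(Mul(3, Pow(7, Rational(1, 2))), -70)) = Add(-60, Mul(-210, Pow(7, Rational(1, 2))))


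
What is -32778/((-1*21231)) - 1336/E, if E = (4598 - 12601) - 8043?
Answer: 30795578/18926257 ≈ 1.6271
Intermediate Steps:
E = -16046 (E = -8003 - 8043 = -16046)
-32778/((-1*21231)) - 1336/E = -32778/((-1*21231)) - 1336/(-16046) = -32778/(-21231) - 1336*(-1/16046) = -32778*(-1/21231) + 668/8023 = 3642/2359 + 668/8023 = 30795578/18926257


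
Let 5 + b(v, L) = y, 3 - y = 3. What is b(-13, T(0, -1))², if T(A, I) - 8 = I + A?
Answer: 25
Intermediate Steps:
T(A, I) = 8 + A + I (T(A, I) = 8 + (I + A) = 8 + (A + I) = 8 + A + I)
y = 0 (y = 3 - 1*3 = 3 - 3 = 0)
b(v, L) = -5 (b(v, L) = -5 + 0 = -5)
b(-13, T(0, -1))² = (-5)² = 25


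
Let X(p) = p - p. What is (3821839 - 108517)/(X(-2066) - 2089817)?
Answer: -3713322/2089817 ≈ -1.7769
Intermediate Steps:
X(p) = 0
(3821839 - 108517)/(X(-2066) - 2089817) = (3821839 - 108517)/(0 - 2089817) = 3713322/(-2089817) = 3713322*(-1/2089817) = -3713322/2089817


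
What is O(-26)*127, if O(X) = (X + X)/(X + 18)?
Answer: 1651/2 ≈ 825.50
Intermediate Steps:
O(X) = 2*X/(18 + X) (O(X) = (2*X)/(18 + X) = 2*X/(18 + X))
O(-26)*127 = (2*(-26)/(18 - 26))*127 = (2*(-26)/(-8))*127 = (2*(-26)*(-⅛))*127 = (13/2)*127 = 1651/2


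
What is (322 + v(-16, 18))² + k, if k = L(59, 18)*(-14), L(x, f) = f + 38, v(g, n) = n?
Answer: 114816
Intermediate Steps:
L(x, f) = 38 + f
k = -784 (k = (38 + 18)*(-14) = 56*(-14) = -784)
(322 + v(-16, 18))² + k = (322 + 18)² - 784 = 340² - 784 = 115600 - 784 = 114816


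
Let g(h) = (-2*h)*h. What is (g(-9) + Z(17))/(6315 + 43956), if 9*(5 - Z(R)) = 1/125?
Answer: -176626/56554875 ≈ -0.0031231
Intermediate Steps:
g(h) = -2*h**2
Z(R) = 5624/1125 (Z(R) = 5 - 1/9/125 = 5 - 1/9*1/125 = 5 - 1/1125 = 5624/1125)
(g(-9) + Z(17))/(6315 + 43956) = (-2*(-9)**2 + 5624/1125)/(6315 + 43956) = (-2*81 + 5624/1125)/50271 = (-162 + 5624/1125)*(1/50271) = -176626/1125*1/50271 = -176626/56554875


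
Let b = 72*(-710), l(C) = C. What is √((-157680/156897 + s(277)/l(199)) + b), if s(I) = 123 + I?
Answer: 4*I*√4272383484133635/1156389 ≈ 226.1*I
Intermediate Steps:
b = -51120
√((-157680/156897 + s(277)/l(199)) + b) = √((-157680/156897 + (123 + 277)/199) - 51120) = √((-157680*1/156897 + 400*(1/199)) - 51120) = √((-5840/5811 + 400/199) - 51120) = √(1162240/1156389 - 51120) = √(-59113443440/1156389) = 4*I*√4272383484133635/1156389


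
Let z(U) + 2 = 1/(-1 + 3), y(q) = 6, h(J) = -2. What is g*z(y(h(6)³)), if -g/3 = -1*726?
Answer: -3267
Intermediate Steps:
g = 2178 (g = -(-3)*726 = -3*(-726) = 2178)
z(U) = -3/2 (z(U) = -2 + 1/(-1 + 3) = -2 + 1/2 = -2 + ½ = -3/2)
g*z(y(h(6)³)) = 2178*(-3/2) = -3267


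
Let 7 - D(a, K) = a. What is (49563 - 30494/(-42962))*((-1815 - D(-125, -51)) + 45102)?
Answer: 45946181247750/21481 ≈ 2.1389e+9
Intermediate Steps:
D(a, K) = 7 - a
(49563 - 30494/(-42962))*((-1815 - D(-125, -51)) + 45102) = (49563 - 30494/(-42962))*((-1815 - (7 - 1*(-125))) + 45102) = (49563 - 30494*(-1/42962))*((-1815 - (7 + 125)) + 45102) = (49563 + 15247/21481)*((-1815 - 1*132) + 45102) = 1064678050*((-1815 - 132) + 45102)/21481 = 1064678050*(-1947 + 45102)/21481 = (1064678050/21481)*43155 = 45946181247750/21481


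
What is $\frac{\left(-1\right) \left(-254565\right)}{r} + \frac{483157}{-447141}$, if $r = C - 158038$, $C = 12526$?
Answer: $- \frac{20459065561}{7229375688} \approx -2.83$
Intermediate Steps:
$r = -145512$ ($r = 12526 - 158038 = -145512$)
$\frac{\left(-1\right) \left(-254565\right)}{r} + \frac{483157}{-447141} = \frac{\left(-1\right) \left(-254565\right)}{-145512} + \frac{483157}{-447141} = 254565 \left(- \frac{1}{145512}\right) + 483157 \left(- \frac{1}{447141}\right) = - \frac{28285}{16168} - \frac{483157}{447141} = - \frac{20459065561}{7229375688}$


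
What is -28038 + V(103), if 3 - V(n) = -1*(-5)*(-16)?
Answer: -27955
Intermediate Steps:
V(n) = 83 (V(n) = 3 - (-1*(-5))*(-16) = 3 - 5*(-16) = 3 - 1*(-80) = 3 + 80 = 83)
-28038 + V(103) = -28038 + 83 = -27955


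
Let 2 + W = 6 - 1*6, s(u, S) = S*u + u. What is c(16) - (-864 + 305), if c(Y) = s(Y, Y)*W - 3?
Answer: 12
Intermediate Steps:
s(u, S) = u + S*u
W = -2 (W = -2 + (6 - 1*6) = -2 + (6 - 6) = -2 + 0 = -2)
c(Y) = -3 - 2*Y*(1 + Y) (c(Y) = (Y*(1 + Y))*(-2) - 3 = -2*Y*(1 + Y) - 3 = -3 - 2*Y*(1 + Y))
c(16) - (-864 + 305) = (-3 - 2*16*(1 + 16)) - (-864 + 305) = (-3 - 2*16*17) - 1*(-559) = (-3 - 544) + 559 = -547 + 559 = 12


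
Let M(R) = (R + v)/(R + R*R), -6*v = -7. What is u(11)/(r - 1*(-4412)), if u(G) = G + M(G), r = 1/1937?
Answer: 3403309/1353693528 ≈ 0.0025141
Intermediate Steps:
r = 1/1937 ≈ 0.00051626
v = 7/6 (v = -⅙*(-7) = 7/6 ≈ 1.1667)
M(R) = (7/6 + R)/(R + R²) (M(R) = (R + 7/6)/(R + R*R) = (7/6 + R)/(R + R²))
u(G) = G + (7/6 + G)/(G*(1 + G))
u(11)/(r - 1*(-4412)) = (11 + (7/6 + 11)/(11*(1 + 11)))/(1/1937 - 1*(-4412)) = (11 + (1/11)*(73/6)/12)/(1/1937 + 4412) = (11 + (1/11)*(1/12)*(73/6))/(8546045/1937) = (11 + 73/792)*(1937/8546045) = (8785/792)*(1937/8546045) = 3403309/1353693528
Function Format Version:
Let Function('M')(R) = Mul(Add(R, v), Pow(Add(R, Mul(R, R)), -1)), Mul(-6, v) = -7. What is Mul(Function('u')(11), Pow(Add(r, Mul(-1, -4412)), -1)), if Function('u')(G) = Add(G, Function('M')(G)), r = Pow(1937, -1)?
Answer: Rational(3403309, 1353693528) ≈ 0.0025141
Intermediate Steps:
r = Rational(1, 1937) ≈ 0.00051626
v = Rational(7, 6) (v = Mul(Rational(-1, 6), -7) = Rational(7, 6) ≈ 1.1667)
Function('M')(R) = Mul(Pow(Add(R, Pow(R, 2)), -1), Add(Rational(7, 6), R)) (Function('M')(R) = Mul(Add(R, Rational(7, 6)), Pow(Add(R, Mul(R, R)), -1)) = Mul(Add(Rational(7, 6), R), Pow(Add(R, Pow(R, 2)), -1)) = Mul(Pow(Add(R, Pow(R, 2)), -1), Add(Rational(7, 6), R)))
Function('u')(G) = Add(G, Mul(Pow(G, -1), Pow(Add(1, G), -1), Add(Rational(7, 6), G)))
Mul(Function('u')(11), Pow(Add(r, Mul(-1, -4412)), -1)) = Mul(Add(11, Mul(Pow(11, -1), Pow(Add(1, 11), -1), Add(Rational(7, 6), 11))), Pow(Add(Rational(1, 1937), Mul(-1, -4412)), -1)) = Mul(Add(11, Mul(Rational(1, 11), Pow(12, -1), Rational(73, 6))), Pow(Add(Rational(1, 1937), 4412), -1)) = Mul(Add(11, Mul(Rational(1, 11), Rational(1, 12), Rational(73, 6))), Pow(Rational(8546045, 1937), -1)) = Mul(Add(11, Rational(73, 792)), Rational(1937, 8546045)) = Mul(Rational(8785, 792), Rational(1937, 8546045)) = Rational(3403309, 1353693528)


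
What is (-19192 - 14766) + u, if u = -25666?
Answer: -59624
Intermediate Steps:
(-19192 - 14766) + u = (-19192 - 14766) - 25666 = -33958 - 25666 = -59624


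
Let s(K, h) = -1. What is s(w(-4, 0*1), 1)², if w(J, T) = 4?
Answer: 1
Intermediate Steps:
s(w(-4, 0*1), 1)² = (-1)² = 1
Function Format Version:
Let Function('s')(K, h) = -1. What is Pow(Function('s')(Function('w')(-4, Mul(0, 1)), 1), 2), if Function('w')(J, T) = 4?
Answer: 1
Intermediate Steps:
Pow(Function('s')(Function('w')(-4, Mul(0, 1)), 1), 2) = Pow(-1, 2) = 1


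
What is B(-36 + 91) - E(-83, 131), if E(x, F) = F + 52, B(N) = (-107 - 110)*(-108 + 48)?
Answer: 12837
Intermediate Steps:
B(N) = 13020 (B(N) = -217*(-60) = 13020)
E(x, F) = 52 + F
B(-36 + 91) - E(-83, 131) = 13020 - (52 + 131) = 13020 - 1*183 = 13020 - 183 = 12837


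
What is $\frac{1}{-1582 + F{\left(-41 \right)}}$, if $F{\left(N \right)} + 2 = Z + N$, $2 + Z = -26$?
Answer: $- \frac{1}{1653} \approx -0.00060496$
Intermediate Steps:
$Z = -28$ ($Z = -2 - 26 = -28$)
$F{\left(N \right)} = -30 + N$ ($F{\left(N \right)} = -2 + \left(-28 + N\right) = -30 + N$)
$\frac{1}{-1582 + F{\left(-41 \right)}} = \frac{1}{-1582 - 71} = \frac{1}{-1653} = - \frac{1}{1653}$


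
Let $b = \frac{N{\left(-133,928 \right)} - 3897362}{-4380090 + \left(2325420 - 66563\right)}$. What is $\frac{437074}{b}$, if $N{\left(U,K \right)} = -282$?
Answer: $\frac{463567896121}{1948822} \approx 2.3787 \cdot 10^{5}$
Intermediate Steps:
$b = \frac{3897644}{2121233}$ ($b = \frac{-282 - 3897362}{-4380090 + \left(2325420 - 66563\right)} = - \frac{3897644}{-4380090 + 2258857} = - \frac{3897644}{-2121233} = \left(-3897644\right) \left(- \frac{1}{2121233}\right) = \frac{3897644}{2121233} \approx 1.8374$)
$\frac{437074}{b} = \frac{437074}{\frac{3897644}{2121233}} = 437074 \cdot \frac{2121233}{3897644} = \frac{463567896121}{1948822}$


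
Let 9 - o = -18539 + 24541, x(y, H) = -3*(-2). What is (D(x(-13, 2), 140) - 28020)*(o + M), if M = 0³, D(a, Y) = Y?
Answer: 167084840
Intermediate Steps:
x(y, H) = 6
o = -5993 (o = 9 - (-18539 + 24541) = 9 - 1*6002 = 9 - 6002 = -5993)
M = 0
(D(x(-13, 2), 140) - 28020)*(o + M) = (140 - 28020)*(-5993 + 0) = -27880*(-5993) = 167084840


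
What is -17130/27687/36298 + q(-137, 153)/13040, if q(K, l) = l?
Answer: 25589830313/2184162457840 ≈ 0.011716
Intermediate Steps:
-17130/27687/36298 + q(-137, 153)/13040 = -17130/27687/36298 + 153/13040 = -17130*1/27687*(1/36298) + 153*(1/13040) = -5710/9229*1/36298 + 153/13040 = -2855/167497121 + 153/13040 = 25589830313/2184162457840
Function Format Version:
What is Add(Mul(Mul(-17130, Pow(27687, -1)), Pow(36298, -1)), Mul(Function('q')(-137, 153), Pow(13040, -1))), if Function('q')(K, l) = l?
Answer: Rational(25589830313, 2184162457840) ≈ 0.011716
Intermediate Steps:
Add(Mul(Mul(-17130, Pow(27687, -1)), Pow(36298, -1)), Mul(Function('q')(-137, 153), Pow(13040, -1))) = Add(Mul(Mul(-17130, Pow(27687, -1)), Pow(36298, -1)), Mul(153, Pow(13040, -1))) = Add(Mul(Mul(-17130, Rational(1, 27687)), Rational(1, 36298)), Mul(153, Rational(1, 13040))) = Add(Mul(Rational(-5710, 9229), Rational(1, 36298)), Rational(153, 13040)) = Add(Rational(-2855, 167497121), Rational(153, 13040)) = Rational(25589830313, 2184162457840)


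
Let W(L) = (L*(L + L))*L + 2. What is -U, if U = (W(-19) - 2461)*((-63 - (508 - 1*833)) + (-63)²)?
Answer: 68444887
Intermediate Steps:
W(L) = 2 + 2*L³ (W(L) = (L*(2*L))*L + 2 = (2*L²)*L + 2 = 2*L³ + 2 = 2 + 2*L³)
U = -68444887 (U = ((2 + 2*(-19)³) - 2461)*((-63 - (508 - 1*833)) + (-63)²) = ((2 + 2*(-6859)) - 2461)*((-63 - (508 - 833)) + 3969) = ((2 - 13718) - 2461)*((-63 - 1*(-325)) + 3969) = (-13716 - 2461)*((-63 + 325) + 3969) = -16177*(262 + 3969) = -16177*4231 = -68444887)
-U = -1*(-68444887) = 68444887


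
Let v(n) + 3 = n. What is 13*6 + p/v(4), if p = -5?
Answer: 73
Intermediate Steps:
v(n) = -3 + n
13*6 + p/v(4) = 13*6 - 5/(-3 + 4) = 78 - 5/1 = 78 - 5*1 = 78 - 5 = 73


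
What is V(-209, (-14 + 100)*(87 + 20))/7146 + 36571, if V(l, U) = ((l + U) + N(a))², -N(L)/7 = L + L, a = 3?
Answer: 341456767/7146 ≈ 47783.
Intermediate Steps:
N(L) = -14*L (N(L) = -7*(L + L) = -14*L)
V(l, U) = (-42 + U + l)² (V(l, U) = ((l + U) - 14*3)² = ((U + l) - 42)² = (-42 + U + l)²)
V(-209, (-14 + 100)*(87 + 20))/7146 + 36571 = (-42 + (-14 + 100)*(87 + 20) - 209)²/7146 + 36571 = (-42 + 86*107 - 209)²*(1/7146) + 36571 = (-42 + 9202 - 209)²*(1/7146) + 36571 = 8951²*(1/7146) + 36571 = 80120401*(1/7146) + 36571 = 80120401/7146 + 36571 = 341456767/7146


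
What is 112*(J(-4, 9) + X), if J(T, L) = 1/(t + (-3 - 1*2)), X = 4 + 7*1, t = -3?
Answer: 1218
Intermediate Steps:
X = 11 (X = 4 + 7 = 11)
J(T, L) = -1/8 (J(T, L) = 1/(-3 + (-3 - 1*2)) = 1/(-3 + (-3 - 2)) = 1/(-3 - 5) = 1/(-8) = -1/8)
112*(J(-4, 9) + X) = 112*(-1/8 + 11) = 112*(87/8) = 1218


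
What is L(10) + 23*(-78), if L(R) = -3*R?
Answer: -1824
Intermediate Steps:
L(10) + 23*(-78) = -3*10 + 23*(-78) = -30 - 1794 = -1824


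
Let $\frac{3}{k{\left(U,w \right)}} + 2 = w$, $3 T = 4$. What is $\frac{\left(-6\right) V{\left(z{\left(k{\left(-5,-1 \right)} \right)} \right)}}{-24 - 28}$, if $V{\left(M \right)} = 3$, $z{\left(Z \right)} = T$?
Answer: $\frac{9}{26} \approx 0.34615$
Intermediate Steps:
$T = \frac{4}{3}$ ($T = \frac{1}{3} \cdot 4 = \frac{4}{3} \approx 1.3333$)
$k{\left(U,w \right)} = \frac{3}{-2 + w}$
$z{\left(Z \right)} = \frac{4}{3}$
$\frac{\left(-6\right) V{\left(z{\left(k{\left(-5,-1 \right)} \right)} \right)}}{-24 - 28} = \frac{\left(-6\right) 3}{-24 - 28} = - \frac{18}{-52} = \left(-18\right) \left(- \frac{1}{52}\right) = \frac{9}{26}$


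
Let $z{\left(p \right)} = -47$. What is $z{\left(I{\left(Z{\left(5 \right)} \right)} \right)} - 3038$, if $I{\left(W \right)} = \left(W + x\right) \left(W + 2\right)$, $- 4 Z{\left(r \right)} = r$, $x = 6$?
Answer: $-3085$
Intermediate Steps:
$Z{\left(r \right)} = - \frac{r}{4}$
$I{\left(W \right)} = \left(2 + W\right) \left(6 + W\right)$ ($I{\left(W \right)} = \left(W + 6\right) \left(W + 2\right) = \left(6 + W\right) \left(2 + W\right) = \left(2 + W\right) \left(6 + W\right)$)
$z{\left(I{\left(Z{\left(5 \right)} \right)} \right)} - 3038 = -47 - 3038 = -3085$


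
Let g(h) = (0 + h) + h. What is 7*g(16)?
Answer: 224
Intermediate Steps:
g(h) = 2*h (g(h) = h + h = 2*h)
7*g(16) = 7*(2*16) = 7*32 = 224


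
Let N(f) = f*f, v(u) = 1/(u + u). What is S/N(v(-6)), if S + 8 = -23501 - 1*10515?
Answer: -4899456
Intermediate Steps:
v(u) = 1/(2*u)
N(f) = f²
S = -34024 (S = -8 + (-23501 - 1*10515) = -8 + (-23501 - 10515) = -8 - 34016 = -34024)
S/N(v(-6)) = -34024/(((½)/(-6))²) = -34024/(((½)*(-⅙))²) = -34024/((-1/12)²) = -34024/1/144 = -34024*144 = -4899456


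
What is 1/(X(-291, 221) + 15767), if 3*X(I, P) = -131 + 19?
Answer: 3/47189 ≈ 6.3574e-5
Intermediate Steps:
X(I, P) = -112/3 (X(I, P) = (-131 + 19)/3 = (⅓)*(-112) = -112/3)
1/(X(-291, 221) + 15767) = 1/(-112/3 + 15767) = 1/(47189/3) = 3/47189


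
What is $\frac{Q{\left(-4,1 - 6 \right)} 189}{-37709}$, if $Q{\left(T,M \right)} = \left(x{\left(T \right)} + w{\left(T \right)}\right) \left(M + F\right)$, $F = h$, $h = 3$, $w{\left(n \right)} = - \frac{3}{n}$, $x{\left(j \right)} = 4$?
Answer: $\frac{513}{10774} \approx 0.047615$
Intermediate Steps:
$F = 3$
$Q{\left(T,M \right)} = \left(3 + M\right) \left(4 - \frac{3}{T}\right)$ ($Q{\left(T,M \right)} = \left(4 - \frac{3}{T}\right) \left(M + 3\right) = \left(4 - \frac{3}{T}\right) \left(3 + M\right) = \left(3 + M\right) \left(4 - \frac{3}{T}\right)$)
$\frac{Q{\left(-4,1 - 6 \right)} 189}{-37709} = \frac{\frac{-9 - 3 \left(1 - 6\right) + 4 \left(-4\right) \left(3 + \left(1 - 6\right)\right)}{-4} \cdot 189}{-37709} = - \frac{-9 - 3 \left(1 - 6\right) + 4 \left(-4\right) \left(3 + \left(1 - 6\right)\right)}{4} \cdot 189 \left(- \frac{1}{37709}\right) = - \frac{-9 - -15 + 4 \left(-4\right) \left(3 - 5\right)}{4} \cdot 189 \left(- \frac{1}{37709}\right) = - \frac{-9 + 15 + 4 \left(-4\right) \left(-2\right)}{4} \cdot 189 \left(- \frac{1}{37709}\right) = - \frac{-9 + 15 + 32}{4} \cdot 189 \left(- \frac{1}{37709}\right) = \left(- \frac{1}{4}\right) 38 \cdot 189 \left(- \frac{1}{37709}\right) = \left(- \frac{19}{2}\right) 189 \left(- \frac{1}{37709}\right) = \left(- \frac{3591}{2}\right) \left(- \frac{1}{37709}\right) = \frac{513}{10774}$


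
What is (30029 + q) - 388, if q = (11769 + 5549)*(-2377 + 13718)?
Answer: 196433079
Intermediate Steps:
q = 196403438 (q = 17318*11341 = 196403438)
(30029 + q) - 388 = (30029 + 196403438) - 388 = 196433467 - 388 = 196433079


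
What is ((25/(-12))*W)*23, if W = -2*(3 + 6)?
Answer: 1725/2 ≈ 862.50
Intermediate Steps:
W = -18 (W = -2*9 = -18)
((25/(-12))*W)*23 = ((25/(-12))*(-18))*23 = ((25*(-1/12))*(-18))*23 = -25/12*(-18)*23 = (75/2)*23 = 1725/2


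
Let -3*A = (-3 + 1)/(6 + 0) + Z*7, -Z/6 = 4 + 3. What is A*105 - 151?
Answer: 30452/3 ≈ 10151.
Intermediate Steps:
Z = -42 (Z = -6*(4 + 3) = -6*7 = -42)
A = 883/9 (A = -((-3 + 1)/(6 + 0) - 42*7)/3 = -(-2/6 - 294)/3 = -(-2*⅙ - 294)/3 = -(-⅓ - 294)/3 = -⅓*(-883/3) = 883/9 ≈ 98.111)
A*105 - 151 = (883/9)*105 - 151 = 30905/3 - 151 = 30452/3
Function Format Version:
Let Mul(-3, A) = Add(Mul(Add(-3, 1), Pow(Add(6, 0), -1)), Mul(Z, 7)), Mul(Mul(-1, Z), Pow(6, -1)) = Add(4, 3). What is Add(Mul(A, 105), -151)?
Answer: Rational(30452, 3) ≈ 10151.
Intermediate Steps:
Z = -42 (Z = Mul(-6, Add(4, 3)) = Mul(-6, 7) = -42)
A = Rational(883, 9) (A = Mul(Rational(-1, 3), Add(Mul(Add(-3, 1), Pow(Add(6, 0), -1)), Mul(-42, 7))) = Mul(Rational(-1, 3), Add(Mul(-2, Pow(6, -1)), -294)) = Mul(Rational(-1, 3), Add(Mul(-2, Rational(1, 6)), -294)) = Mul(Rational(-1, 3), Add(Rational(-1, 3), -294)) = Mul(Rational(-1, 3), Rational(-883, 3)) = Rational(883, 9) ≈ 98.111)
Add(Mul(A, 105), -151) = Add(Mul(Rational(883, 9), 105), -151) = Add(Rational(30905, 3), -151) = Rational(30452, 3)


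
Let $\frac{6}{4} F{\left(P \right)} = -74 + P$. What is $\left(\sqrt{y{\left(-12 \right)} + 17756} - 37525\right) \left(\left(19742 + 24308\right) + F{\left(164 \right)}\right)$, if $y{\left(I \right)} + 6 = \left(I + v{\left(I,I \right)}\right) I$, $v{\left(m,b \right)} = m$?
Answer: $-1655227750 + 44110 \sqrt{18038} \approx -1.6493 \cdot 10^{9}$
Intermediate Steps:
$F{\left(P \right)} = - \frac{148}{3} + \frac{2 P}{3}$ ($F{\left(P \right)} = \frac{2 \left(-74 + P\right)}{3} = - \frac{148}{3} + \frac{2 P}{3}$)
$y{\left(I \right)} = -6 + 2 I^{2}$ ($y{\left(I \right)} = -6 + \left(I + I\right) I = -6 + 2 I I = -6 + 2 I^{2}$)
$\left(\sqrt{y{\left(-12 \right)} + 17756} - 37525\right) \left(\left(19742 + 24308\right) + F{\left(164 \right)}\right) = \left(\sqrt{\left(-6 + 2 \left(-12\right)^{2}\right) + 17756} - 37525\right) \left(\left(19742 + 24308\right) + \left(- \frac{148}{3} + \frac{2}{3} \cdot 164\right)\right) = \left(\sqrt{\left(-6 + 2 \cdot 144\right) + 17756} - 37525\right) \left(44050 + \left(- \frac{148}{3} + \frac{328}{3}\right)\right) = \left(\sqrt{\left(-6 + 288\right) + 17756} - 37525\right) \left(44050 + 60\right) = \left(\sqrt{282 + 17756} - 37525\right) 44110 = \left(\sqrt{18038} - 37525\right) 44110 = \left(-37525 + \sqrt{18038}\right) 44110 = -1655227750 + 44110 \sqrt{18038}$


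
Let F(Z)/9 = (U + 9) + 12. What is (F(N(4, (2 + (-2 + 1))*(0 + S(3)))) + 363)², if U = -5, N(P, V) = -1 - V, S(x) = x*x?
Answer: 257049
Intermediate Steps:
S(x) = x²
F(Z) = 144 (F(Z) = 9*((-5 + 9) + 12) = 9*(4 + 12) = 9*16 = 144)
(F(N(4, (2 + (-2 + 1))*(0 + S(3)))) + 363)² = (144 + 363)² = 507² = 257049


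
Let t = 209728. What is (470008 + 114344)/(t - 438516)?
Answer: -146088/57197 ≈ -2.5541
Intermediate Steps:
(470008 + 114344)/(t - 438516) = (470008 + 114344)/(209728 - 438516) = 584352/(-228788) = 584352*(-1/228788) = -146088/57197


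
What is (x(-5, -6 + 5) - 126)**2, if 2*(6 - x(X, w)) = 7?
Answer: 61009/4 ≈ 15252.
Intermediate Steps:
x(X, w) = 5/2 (x(X, w) = 6 - 1/2*7 = 6 - 7/2 = 5/2)
(x(-5, -6 + 5) - 126)**2 = (5/2 - 126)**2 = (-247/2)**2 = 61009/4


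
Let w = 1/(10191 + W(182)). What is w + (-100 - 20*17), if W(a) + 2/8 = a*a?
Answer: -76233956/173259 ≈ -440.00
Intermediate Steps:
W(a) = -¼ + a² (W(a) = -¼ + a*a = -¼ + a²)
w = 4/173259 (w = 1/(10191 + (-¼ + 182²)) = 1/(10191 + (-¼ + 33124)) = 1/(10191 + 132495/4) = 1/(173259/4) = 4/173259 ≈ 2.3087e-5)
w + (-100 - 20*17) = 4/173259 + (-100 - 20*17) = 4/173259 + (-100 - 340) = 4/173259 - 440 = -76233956/173259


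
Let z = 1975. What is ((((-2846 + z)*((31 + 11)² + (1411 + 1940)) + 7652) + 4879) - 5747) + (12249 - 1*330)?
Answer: -4436462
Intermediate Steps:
((((-2846 + z)*((31 + 11)² + (1411 + 1940)) + 7652) + 4879) - 5747) + (12249 - 1*330) = ((((-2846 + 1975)*((31 + 11)² + (1411 + 1940)) + 7652) + 4879) - 5747) + (12249 - 1*330) = (((-871*(42² + 3351) + 7652) + 4879) - 5747) + (12249 - 330) = (((-871*(1764 + 3351) + 7652) + 4879) - 5747) + 11919 = (((-871*5115 + 7652) + 4879) - 5747) + 11919 = (((-4455165 + 7652) + 4879) - 5747) + 11919 = ((-4447513 + 4879) - 5747) + 11919 = (-4442634 - 5747) + 11919 = -4448381 + 11919 = -4436462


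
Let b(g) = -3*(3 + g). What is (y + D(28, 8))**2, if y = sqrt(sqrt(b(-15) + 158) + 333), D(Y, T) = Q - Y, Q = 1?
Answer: (27 - sqrt(333 + sqrt(194)))**2 ≈ 70.124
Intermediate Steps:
D(Y, T) = 1 - Y
b(g) = -9 - 3*g
y = sqrt(333 + sqrt(194)) (y = sqrt(sqrt((-9 - 3*(-15)) + 158) + 333) = sqrt(sqrt((-9 + 45) + 158) + 333) = sqrt(sqrt(36 + 158) + 333) = sqrt(sqrt(194) + 333) = sqrt(333 + sqrt(194)) ≈ 18.626)
(y + D(28, 8))**2 = (sqrt(333 + sqrt(194)) + (1 - 1*28))**2 = (sqrt(333 + sqrt(194)) + (1 - 28))**2 = (sqrt(333 + sqrt(194)) - 27)**2 = (-27 + sqrt(333 + sqrt(194)))**2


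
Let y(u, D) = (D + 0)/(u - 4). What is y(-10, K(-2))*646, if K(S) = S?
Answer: 646/7 ≈ 92.286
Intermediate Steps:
y(u, D) = D/(-4 + u)
y(-10, K(-2))*646 = -2/(-4 - 10)*646 = -2/(-14)*646 = -2*(-1/14)*646 = (⅐)*646 = 646/7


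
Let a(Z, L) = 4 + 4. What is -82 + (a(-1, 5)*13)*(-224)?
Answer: -23378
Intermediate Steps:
a(Z, L) = 8
-82 + (a(-1, 5)*13)*(-224) = -82 + (8*13)*(-224) = -82 + 104*(-224) = -82 - 23296 = -23378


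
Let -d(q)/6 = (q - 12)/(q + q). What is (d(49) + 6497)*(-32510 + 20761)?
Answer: -3739025258/49 ≈ -7.6307e+7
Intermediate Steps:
d(q) = -3*(-12 + q)/q (d(q) = -6*(q - 12)/(q + q) = -6*(-12 + q)/(2*q) = -6*(-12 + q)*1/(2*q) = -3*(-12 + q)/q)
(d(49) + 6497)*(-32510 + 20761) = ((-3 + 36/49) + 6497)*(-32510 + 20761) = ((-3 + 36*(1/49)) + 6497)*(-11749) = ((-3 + 36/49) + 6497)*(-11749) = (-111/49 + 6497)*(-11749) = (318242/49)*(-11749) = -3739025258/49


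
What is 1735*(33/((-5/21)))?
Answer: -240471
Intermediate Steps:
1735*(33/((-5/21))) = 1735*(33/((-5*1/21))) = 1735*(33/(-5/21)) = 1735*(33*(-21/5)) = 1735*(-693/5) = -240471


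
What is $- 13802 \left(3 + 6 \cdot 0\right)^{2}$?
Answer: $-124218$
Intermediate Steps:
$- 13802 \left(3 + 6 \cdot 0\right)^{2} = - 13802 \left(3 + 0\right)^{2} = - 13802 \cdot 3^{2} = \left(-13802\right) 9 = -124218$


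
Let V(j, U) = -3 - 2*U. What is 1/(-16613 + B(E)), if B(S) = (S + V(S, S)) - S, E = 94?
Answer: -1/16804 ≈ -5.9510e-5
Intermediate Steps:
B(S) = -3 - 2*S (B(S) = (S + (-3 - 2*S)) - S = (-3 - S) - S = -3 - 2*S)
1/(-16613 + B(E)) = 1/(-16613 + (-3 - 2*94)) = 1/(-16613 + (-3 - 188)) = 1/(-16613 - 191) = 1/(-16804) = -1/16804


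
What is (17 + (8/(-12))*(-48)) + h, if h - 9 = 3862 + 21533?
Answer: 25453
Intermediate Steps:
h = 25404 (h = 9 + (3862 + 21533) = 9 + 25395 = 25404)
(17 + (8/(-12))*(-48)) + h = (17 + (8/(-12))*(-48)) + 25404 = (17 + (8*(-1/12))*(-48)) + 25404 = (17 - ⅔*(-48)) + 25404 = (17 + 32) + 25404 = 49 + 25404 = 25453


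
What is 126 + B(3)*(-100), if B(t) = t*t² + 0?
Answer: -2574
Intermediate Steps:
B(t) = t³ (B(t) = t³ + 0 = t³)
126 + B(3)*(-100) = 126 + 3³*(-100) = 126 + 27*(-100) = 126 - 2700 = -2574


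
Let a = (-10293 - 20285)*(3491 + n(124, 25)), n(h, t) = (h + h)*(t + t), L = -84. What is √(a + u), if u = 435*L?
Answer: I*√485951538 ≈ 22044.0*I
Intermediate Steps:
n(h, t) = 4*h*t (n(h, t) = (2*h)*(2*t) = 4*h*t)
u = -36540 (u = 435*(-84) = -36540)
a = -485914998 (a = (-10293 - 20285)*(3491 + 4*124*25) = -30578*(3491 + 12400) = -30578*15891 = -485914998)
√(a + u) = √(-485914998 - 36540) = √(-485951538) = I*√485951538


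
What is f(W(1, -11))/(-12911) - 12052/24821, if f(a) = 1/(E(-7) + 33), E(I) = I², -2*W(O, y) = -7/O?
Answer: -12759501325/26278042342 ≈ -0.48556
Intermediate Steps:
W(O, y) = 7/(2*O) (W(O, y) = -(-7)/(2*O) = 7/(2*O))
f(a) = 1/82 (f(a) = 1/((-7)² + 33) = 1/(49 + 33) = 1/82)
f(W(1, -11))/(-12911) - 12052/24821 = (1/82)/(-12911) - 12052/24821 = (1/82)*(-1/12911) - 12052*1/24821 = -1/1058702 - 12052/24821 = -12759501325/26278042342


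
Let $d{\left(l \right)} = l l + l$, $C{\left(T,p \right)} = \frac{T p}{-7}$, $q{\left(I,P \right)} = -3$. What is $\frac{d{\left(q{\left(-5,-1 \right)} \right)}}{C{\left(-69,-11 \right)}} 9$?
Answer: $- \frac{126}{253} \approx -0.49802$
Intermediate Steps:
$C{\left(T,p \right)} = - \frac{T p}{7}$ ($C{\left(T,p \right)} = T p \left(- \frac{1}{7}\right) = - \frac{T p}{7}$)
$d{\left(l \right)} = l + l^{2}$ ($d{\left(l \right)} = l^{2} + l = l + l^{2}$)
$\frac{d{\left(q{\left(-5,-1 \right)} \right)}}{C{\left(-69,-11 \right)}} 9 = \frac{\left(-3\right) \left(1 - 3\right)}{\left(- \frac{1}{7}\right) \left(-69\right) \left(-11\right)} 9 = \frac{\left(-3\right) \left(-2\right)}{- \frac{759}{7}} \cdot 9 = 6 \left(- \frac{7}{759}\right) 9 = \left(- \frac{14}{253}\right) 9 = - \frac{126}{253}$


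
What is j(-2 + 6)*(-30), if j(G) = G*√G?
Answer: -240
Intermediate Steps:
j(G) = G^(3/2)
j(-2 + 6)*(-30) = (-2 + 6)^(3/2)*(-30) = 4^(3/2)*(-30) = 8*(-30) = -240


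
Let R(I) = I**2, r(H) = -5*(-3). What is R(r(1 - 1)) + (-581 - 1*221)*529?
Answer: -424033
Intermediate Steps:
r(H) = 15
R(r(1 - 1)) + (-581 - 1*221)*529 = 15**2 + (-581 - 1*221)*529 = 225 + (-581 - 221)*529 = 225 - 802*529 = 225 - 424258 = -424033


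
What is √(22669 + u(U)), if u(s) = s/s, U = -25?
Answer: √22670 ≈ 150.57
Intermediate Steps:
u(s) = 1
√(22669 + u(U)) = √(22669 + 1) = √22670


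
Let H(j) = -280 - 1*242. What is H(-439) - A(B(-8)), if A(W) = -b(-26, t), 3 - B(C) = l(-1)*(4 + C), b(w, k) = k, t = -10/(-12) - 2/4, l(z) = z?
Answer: -1565/3 ≈ -521.67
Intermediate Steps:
t = ⅓ (t = -10*(-1/12) - 2*¼ = ⅚ - ½ = ⅓ ≈ 0.33333)
H(j) = -522 (H(j) = -280 - 242 = -522)
B(C) = 7 + C (B(C) = 3 - (-1)*(4 + C) = 3 - (-4 - C) = 3 + (4 + C) = 7 + C)
A(W) = -⅓ (A(W) = -1*⅓ = -⅓)
H(-439) - A(B(-8)) = -522 - 1*(-⅓) = -522 + ⅓ = -1565/3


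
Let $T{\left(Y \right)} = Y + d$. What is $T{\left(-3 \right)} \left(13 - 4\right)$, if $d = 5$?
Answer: $18$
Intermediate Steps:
$T{\left(Y \right)} = 5 + Y$ ($T{\left(Y \right)} = Y + 5 = 5 + Y$)
$T{\left(-3 \right)} \left(13 - 4\right) = \left(5 - 3\right) \left(13 - 4\right) = 2 \cdot 9 = 18$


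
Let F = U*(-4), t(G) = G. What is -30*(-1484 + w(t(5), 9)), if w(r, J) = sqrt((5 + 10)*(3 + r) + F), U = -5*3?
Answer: 44520 - 180*sqrt(5) ≈ 44118.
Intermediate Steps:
U = -15
F = 60 (F = -15*(-4) = 60)
w(r, J) = sqrt(105 + 15*r) (w(r, J) = sqrt((5 + 10)*(3 + r) + 60) = sqrt(15*(3 + r) + 60) = sqrt((45 + 15*r) + 60) = sqrt(105 + 15*r))
-30*(-1484 + w(t(5), 9)) = -30*(-1484 + sqrt(105 + 15*5)) = -30*(-1484 + sqrt(105 + 75)) = -30*(-1484 + sqrt(180)) = -30*(-1484 + 6*sqrt(5)) = 44520 - 180*sqrt(5)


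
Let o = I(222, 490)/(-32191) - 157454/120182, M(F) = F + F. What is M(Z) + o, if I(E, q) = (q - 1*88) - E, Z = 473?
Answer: 1827387237189/1934389381 ≈ 944.68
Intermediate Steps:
I(E, q) = -88 + q - E (I(E, q) = (q - 88) - E = (-88 + q) - E = -88 + q - E)
M(F) = 2*F
o = -2545117237/1934389381 (o = (-88 + 490 - 1*222)/(-32191) - 157454/120182 = (-88 + 490 - 222)*(-1/32191) - 157454*1/120182 = 180*(-1/32191) - 78727/60091 = -180/32191 - 78727/60091 = -2545117237/1934389381 ≈ -1.3157)
M(Z) + o = 2*473 - 2545117237/1934389381 = 946 - 2545117237/1934389381 = 1827387237189/1934389381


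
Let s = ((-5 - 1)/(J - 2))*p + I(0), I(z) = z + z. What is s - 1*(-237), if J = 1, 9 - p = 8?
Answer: 243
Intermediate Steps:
p = 1 (p = 9 - 1*8 = 9 - 8 = 1)
I(z) = 2*z
s = 6 (s = ((-5 - 1)/(1 - 2))*1 + 2*0 = -6/(-1)*1 + 0 = -6*(-1)*1 + 0 = 6*1 + 0 = 6 + 0 = 6)
s - 1*(-237) = 6 - 1*(-237) = 6 + 237 = 243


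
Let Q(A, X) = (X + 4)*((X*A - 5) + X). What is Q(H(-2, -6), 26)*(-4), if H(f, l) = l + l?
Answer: 34920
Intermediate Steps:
H(f, l) = 2*l
Q(A, X) = (4 + X)*(-5 + X + A*X) (Q(A, X) = (4 + X)*((A*X - 5) + X) = (4 + X)*((-5 + A*X) + X) = (4 + X)*(-5 + X + A*X))
Q(H(-2, -6), 26)*(-4) = (-20 + 26**2 - 1*26 + (2*(-6))*26**2 + 4*(2*(-6))*26)*(-4) = (-20 + 676 - 26 - 12*676 + 4*(-12)*26)*(-4) = (-20 + 676 - 26 - 8112 - 1248)*(-4) = -8730*(-4) = 34920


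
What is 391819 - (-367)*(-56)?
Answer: 371267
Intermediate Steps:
391819 - (-367)*(-56) = 391819 - 1*20552 = 391819 - 20552 = 371267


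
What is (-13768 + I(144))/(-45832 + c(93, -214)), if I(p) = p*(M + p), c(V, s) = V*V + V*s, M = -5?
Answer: -6248/57085 ≈ -0.10945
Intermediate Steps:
c(V, s) = V**2 + V*s
I(p) = p*(-5 + p)
(-13768 + I(144))/(-45832 + c(93, -214)) = (-13768 + 144*(-5 + 144))/(-45832 + 93*(93 - 214)) = (-13768 + 144*139)/(-45832 + 93*(-121)) = (-13768 + 20016)/(-45832 - 11253) = 6248/(-57085) = 6248*(-1/57085) = -6248/57085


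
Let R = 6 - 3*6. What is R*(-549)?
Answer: 6588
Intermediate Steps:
R = -12 (R = 6 - 18 = -12)
R*(-549) = -12*(-549) = 6588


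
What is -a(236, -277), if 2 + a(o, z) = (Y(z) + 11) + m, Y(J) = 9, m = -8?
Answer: -10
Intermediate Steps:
a(o, z) = 10 (a(o, z) = -2 + ((9 + 11) - 8) = -2 + (20 - 8) = -2 + 12 = 10)
-a(236, -277) = -1*10 = -10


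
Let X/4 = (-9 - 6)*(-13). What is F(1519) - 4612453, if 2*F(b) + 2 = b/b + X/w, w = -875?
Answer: -1614358881/350 ≈ -4.6125e+6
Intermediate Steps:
X = 780 (X = 4*((-9 - 6)*(-13)) = 4*(-15*(-13)) = 4*195 = 780)
F(b) = -331/350 (F(b) = -1 + (b/b + 780/(-875))/2 = -1 + (1 + 780*(-1/875))/2 = -1 + (1 - 156/175)/2 = -1 + (½)*(19/175) = -1 + 19/350 = -331/350)
F(1519) - 4612453 = -331/350 - 4612453 = -1614358881/350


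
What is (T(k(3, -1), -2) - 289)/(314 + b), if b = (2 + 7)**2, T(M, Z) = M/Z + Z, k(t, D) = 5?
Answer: -587/790 ≈ -0.74304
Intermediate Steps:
T(M, Z) = Z + M/Z
b = 81 (b = 9**2 = 81)
(T(k(3, -1), -2) - 289)/(314 + b) = ((-2 + 5/(-2)) - 289)/(314 + 81) = ((-2 + 5*(-1/2)) - 289)/395 = ((-2 - 5/2) - 289)*(1/395) = (-9/2 - 289)*(1/395) = -587/2*1/395 = -587/790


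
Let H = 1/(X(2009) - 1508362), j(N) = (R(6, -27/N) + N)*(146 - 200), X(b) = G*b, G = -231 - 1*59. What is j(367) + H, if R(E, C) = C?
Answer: -15205021459423/767386724 ≈ -19814.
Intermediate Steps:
G = -290 (G = -231 - 59 = -290)
X(b) = -290*b
j(N) = -54*N + 1458/N (j(N) = (-27/N + N)*(146 - 200) = (N - 27/N)*(-54) = -54*N + 1458/N)
H = -1/2090972 (H = 1/(-290*2009 - 1508362) = 1/(-582610 - 1508362) = 1/(-2090972) = -1/2090972 ≈ -4.7825e-7)
j(367) + H = (-54*367 + 1458/367) - 1/2090972 = (-19818 + 1458*(1/367)) - 1/2090972 = (-19818 + 1458/367) - 1/2090972 = -7271748/367 - 1/2090972 = -15205021459423/767386724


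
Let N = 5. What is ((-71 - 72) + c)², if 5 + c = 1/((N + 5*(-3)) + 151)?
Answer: 435431689/19881 ≈ 21902.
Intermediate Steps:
c = -704/141 (c = -5 + 1/((5 + 5*(-3)) + 151) = -5 + 1/((5 - 15) + 151) = -5 + 1/(-10 + 151) = -5 + 1/141 = -704/141 ≈ -4.9929)
((-71 - 72) + c)² = ((-71 - 72) - 704/141)² = (-143 - 704/141)² = (-20867/141)² = 435431689/19881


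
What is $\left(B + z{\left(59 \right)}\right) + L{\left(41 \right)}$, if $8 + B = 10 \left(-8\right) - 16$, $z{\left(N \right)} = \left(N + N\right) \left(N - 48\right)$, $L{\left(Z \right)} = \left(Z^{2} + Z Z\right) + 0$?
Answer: $4556$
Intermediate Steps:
$L{\left(Z \right)} = 2 Z^{2}$ ($L{\left(Z \right)} = \left(Z^{2} + Z^{2}\right) + 0 = 2 Z^{2} + 0 = 2 Z^{2}$)
$z{\left(N \right)} = 2 N \left(-48 + N\right)$
$B = -104$ ($B = -8 + \left(10 \left(-8\right) - 16\right) = -8 - 96 = -104$)
$\left(B + z{\left(59 \right)}\right) + L{\left(41 \right)} = \left(-104 + 2 \cdot 59 \left(-48 + 59\right)\right) + 2 \cdot 41^{2} = \left(-104 + 2 \cdot 59 \cdot 11\right) + 2 \cdot 1681 = \left(-104 + 1298\right) + 3362 = 1194 + 3362 = 4556$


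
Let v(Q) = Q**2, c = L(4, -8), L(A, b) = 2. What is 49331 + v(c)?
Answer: 49335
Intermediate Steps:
c = 2
49331 + v(c) = 49331 + 2**2 = 49331 + 4 = 49335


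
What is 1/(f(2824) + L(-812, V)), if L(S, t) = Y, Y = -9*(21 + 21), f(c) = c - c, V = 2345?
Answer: -1/378 ≈ -0.0026455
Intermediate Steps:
f(c) = 0
Y = -378 (Y = -9*42 = -378)
L(S, t) = -378
1/(f(2824) + L(-812, V)) = 1/(0 - 378) = 1/(-378) = -1/378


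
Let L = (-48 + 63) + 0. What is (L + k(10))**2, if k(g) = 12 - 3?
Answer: 576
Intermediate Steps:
k(g) = 9
L = 15 (L = 15 + 0 = 15)
(L + k(10))**2 = (15 + 9)**2 = 24**2 = 576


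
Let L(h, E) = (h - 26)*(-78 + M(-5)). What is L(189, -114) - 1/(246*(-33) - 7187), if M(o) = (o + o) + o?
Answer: -232008494/15305 ≈ -15159.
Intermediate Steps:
M(o) = 3*o (M(o) = 2*o + o = 3*o)
L(h, E) = 2418 - 93*h (L(h, E) = (h - 26)*(-78 + 3*(-5)) = (-26 + h)*(-78 - 15) = (-26 + h)*(-93) = 2418 - 93*h)
L(189, -114) - 1/(246*(-33) - 7187) = (2418 - 93*189) - 1/(246*(-33) - 7187) = (2418 - 17577) - 1/(-8118 - 7187) = -15159 - 1/(-15305) = -15159 - 1*(-1/15305) = -15159 + 1/15305 = -232008494/15305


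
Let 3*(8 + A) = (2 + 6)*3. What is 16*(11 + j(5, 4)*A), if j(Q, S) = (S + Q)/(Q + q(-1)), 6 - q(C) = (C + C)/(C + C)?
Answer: 176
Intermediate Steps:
q(C) = 5 (q(C) = 6 - (C + C)/(C + C) = 6 - 2*C/(2*C) = 6 - 2*C*1/(2*C) = 6 - 1*1 = 6 - 1 = 5)
A = 0 (A = -8 + ((2 + 6)*3)/3 = -8 + (8*3)/3 = -8 + (⅓)*24 = -8 + 8 = 0)
j(Q, S) = (Q + S)/(5 + Q) (j(Q, S) = (S + Q)/(Q + 5) = (Q + S)/(5 + Q))
16*(11 + j(5, 4)*A) = 16*(11 + ((5 + 4)/(5 + 5))*0) = 16*(11 + (9/10)*0) = 16*(11 + 0) = 16*11 = 176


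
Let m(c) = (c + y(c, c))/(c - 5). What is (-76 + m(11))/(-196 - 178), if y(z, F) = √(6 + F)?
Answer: 445/2244 - √17/2244 ≈ 0.19647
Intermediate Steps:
m(c) = (c + √(6 + c))/(-5 + c) (m(c) = (c + √(6 + c))/(c - 5) = (c + √(6 + c))/(-5 + c))
(-76 + m(11))/(-196 - 178) = (-76 + (11 + √(6 + 11))/(-5 + 11))/(-196 - 178) = (-76 + (11 + √17)/6)/(-374) = -(-76 + (11 + √17)/6)/374 = -(-76 + (11/6 + √17/6))/374 = -(-445/6 + √17/6)/374 = 445/2244 - √17/2244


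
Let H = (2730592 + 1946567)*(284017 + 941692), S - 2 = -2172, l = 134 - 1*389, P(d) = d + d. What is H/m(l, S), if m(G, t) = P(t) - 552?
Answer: -5732835880731/4892 ≈ -1.1719e+9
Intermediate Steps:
P(d) = 2*d
l = -255 (l = 134 - 389 = -255)
S = -2170 (S = 2 - 2172 = -2170)
m(G, t) = -552 + 2*t (m(G, t) = 2*t - 552 = -552 + 2*t)
H = 5732835880731 (H = 4677159*1225709 = 5732835880731)
H/m(l, S) = 5732835880731/(-552 + 2*(-2170)) = 5732835880731/(-552 - 4340) = 5732835880731/(-4892) = 5732835880731*(-1/4892) = -5732835880731/4892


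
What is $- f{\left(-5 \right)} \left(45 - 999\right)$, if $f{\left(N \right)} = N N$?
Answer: $23850$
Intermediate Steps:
$f{\left(N \right)} = N^{2}$
$- f{\left(-5 \right)} \left(45 - 999\right) = - \left(-5\right)^{2} \left(45 - 999\right) = \left(-1\right) 25 \left(45 - 999\right) = \left(-25\right) \left(-954\right) = 23850$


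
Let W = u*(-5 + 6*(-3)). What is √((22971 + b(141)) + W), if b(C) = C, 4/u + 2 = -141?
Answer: 2*√118157611/143 ≈ 152.03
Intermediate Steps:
u = -4/143 (u = 4/(-2 - 141) = 4/(-143) = 4*(-1/143) = -4/143 ≈ -0.027972)
W = 92/143 (W = -4*(-5 + 6*(-3))/143 = -4*(-5 - 18)/143 = -4/143*(-23) = 92/143 ≈ 0.64336)
√((22971 + b(141)) + W) = √((22971 + 141) + 92/143) = √(23112 + 92/143) = √(3305108/143) = 2*√118157611/143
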